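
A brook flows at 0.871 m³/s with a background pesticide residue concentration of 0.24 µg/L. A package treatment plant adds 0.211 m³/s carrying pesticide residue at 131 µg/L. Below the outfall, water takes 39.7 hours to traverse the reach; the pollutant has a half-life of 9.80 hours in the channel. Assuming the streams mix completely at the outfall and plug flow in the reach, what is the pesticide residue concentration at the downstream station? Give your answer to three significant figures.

Mixed concentration C = ΣQC/ΣQ = (0.8710·0.2400 + 0.2110·131.0) / 1.082 = 27.85/1.082 = 25.74 µg/L.
Half-life 9.80 h → k = ln 2 / 9.80 = 0.07073 h⁻¹ = 1.698 d⁻¹.
Decay over the reach: 25.74·exp(−kt) = 25.74·0.06033 = 1.553 µg/L.

1.55 µg/L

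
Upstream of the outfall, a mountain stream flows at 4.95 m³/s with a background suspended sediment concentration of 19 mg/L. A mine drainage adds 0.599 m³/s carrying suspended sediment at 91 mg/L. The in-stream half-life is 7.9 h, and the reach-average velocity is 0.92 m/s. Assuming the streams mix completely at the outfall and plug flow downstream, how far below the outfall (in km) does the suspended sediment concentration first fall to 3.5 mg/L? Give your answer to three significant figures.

76.8 km

Flow-weighted average: C = (4.950·19.00 + 0.5990·91.00) / 5.549 = 148.6/5.549 = 26.77 mg/L.
Half-life 7.9 h → k = ln 2 / 7.9 = 0.08774 h⁻¹ = 2.106 d⁻¹.
Set 26.77·exp(−k·t) = 3.5 → t = ln(26.77/3.5)/k = 83480 s = 23.19 h.
Distance = v·t = 0.92·83480 = 76800 m = 76.80 km.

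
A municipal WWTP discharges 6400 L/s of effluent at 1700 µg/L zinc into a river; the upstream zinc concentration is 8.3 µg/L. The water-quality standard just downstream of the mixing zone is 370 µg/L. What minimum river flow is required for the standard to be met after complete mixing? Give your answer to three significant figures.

23500 L/s

Set C_mix = 370: (Q·8.300 + 6400·1700) / (Q + 6400) = 370
→ Q = 6400·(1700 − 370)/(370 − 8.300) = 23530 L/s.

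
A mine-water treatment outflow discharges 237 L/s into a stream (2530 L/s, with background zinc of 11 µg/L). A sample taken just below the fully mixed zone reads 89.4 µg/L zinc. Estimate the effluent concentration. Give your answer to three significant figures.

Mass balance: 2530·11.00 + 237.0·Cₑ = 2767·89.40
→ Cₑ = (2767·89.40 − 2530·11.00) / 237.0 = 926.3 µg/L.

926 µg/L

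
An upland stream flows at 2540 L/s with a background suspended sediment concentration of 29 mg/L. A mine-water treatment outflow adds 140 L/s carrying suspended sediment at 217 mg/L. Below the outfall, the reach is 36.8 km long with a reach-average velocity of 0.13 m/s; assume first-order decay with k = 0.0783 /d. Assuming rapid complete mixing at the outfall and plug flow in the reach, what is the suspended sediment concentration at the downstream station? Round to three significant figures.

Conservation of mass: C = (2540·29.00 + 140.0·217.0) / 2680 = 104000/2680 = 38.82 mg/L.
Travel time t = 36.8·1000 / 0.13 = 283100 s = 78.63 h.
Applying C = C₀e^(−kt): 38.82 × 0.7737 = 30.04 mg/L.

30.0 mg/L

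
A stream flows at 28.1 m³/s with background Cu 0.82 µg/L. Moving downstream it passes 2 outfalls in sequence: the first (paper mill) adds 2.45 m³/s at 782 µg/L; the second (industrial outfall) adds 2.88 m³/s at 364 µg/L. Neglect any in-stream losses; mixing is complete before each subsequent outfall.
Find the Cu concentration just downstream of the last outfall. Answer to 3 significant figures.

After outfall 1: Q = 28.10 + 2.450 = 30.55 m³/s; C = (28.10·0.8200 + 2.450·782.0)/30.55 = 63.47 µg/L.
After outfall 2: Q = 30.55 + 2.880 = 33.43 m³/s; C = (30.55·63.47 + 2.880·364.0)/33.43 = 89.36 µg/L.

89.4 µg/L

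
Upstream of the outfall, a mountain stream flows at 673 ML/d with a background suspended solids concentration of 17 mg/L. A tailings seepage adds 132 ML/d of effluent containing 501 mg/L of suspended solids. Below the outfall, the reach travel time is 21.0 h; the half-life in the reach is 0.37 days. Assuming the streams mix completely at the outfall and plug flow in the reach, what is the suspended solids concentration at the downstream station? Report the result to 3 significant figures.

After mixing, C = (673.0·17.00 + 132.0·501.0) / 805.0 = 77570/805.0 = 96.36 mg/L.
Half-life 0.37 d → k = ln 2 / 0.37 = 1.873 d⁻¹.
After decay, C = 96.36 × e^(−kt) = 96.36 × 0.1941 = 18.71 mg/L.

18.7 mg/L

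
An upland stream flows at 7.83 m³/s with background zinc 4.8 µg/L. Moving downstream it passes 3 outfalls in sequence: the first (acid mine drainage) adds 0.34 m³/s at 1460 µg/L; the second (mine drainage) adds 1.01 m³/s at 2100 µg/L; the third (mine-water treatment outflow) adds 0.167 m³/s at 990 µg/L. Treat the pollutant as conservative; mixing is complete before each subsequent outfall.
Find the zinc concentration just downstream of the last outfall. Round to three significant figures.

Below outfall 1: Q → 8.170 m³/s, C = (7.830·4.800 + 0.3400·1460)/8.170 = 65.36 µg/L.
Below outfall 2: Q → 9.180 m³/s, C = (8.170·65.36 + 1.010·2100)/9.180 = 289.2 µg/L.
Below outfall 3: Q → 9.347 m³/s, C = (9.180·289.2 + 0.1670·990.0)/9.347 = 301.7 µg/L.

302 µg/L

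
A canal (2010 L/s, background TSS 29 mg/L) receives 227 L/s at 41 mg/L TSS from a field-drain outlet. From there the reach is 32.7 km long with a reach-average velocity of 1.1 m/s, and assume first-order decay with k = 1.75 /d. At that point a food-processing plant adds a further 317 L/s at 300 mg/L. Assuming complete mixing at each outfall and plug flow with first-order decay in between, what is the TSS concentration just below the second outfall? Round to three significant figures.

Mixed concentration C = ΣQC/ΣQ = (2010·29.00 + 227.0·41.00) / 2237 = 67600/2237 = 30.22 mg/L; combined flow 2237 L/s.
Travel time t = 32.7·1000 / 1.1 = 29730 s = 8.258 h.
First-order decay: C = 30.22·exp(−k·t) = 30.22·0.5477 = 16.55 mg/L.
At the second outfall, C = (2237·16.55 + 317.0·300.0) / (2237 + 317.0) = 51.73 mg/L.

51.7 mg/L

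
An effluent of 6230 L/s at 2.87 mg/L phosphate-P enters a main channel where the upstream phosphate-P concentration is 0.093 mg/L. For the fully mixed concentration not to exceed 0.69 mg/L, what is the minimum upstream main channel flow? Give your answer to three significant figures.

22700 L/s

Set C_mix = 0.69: (Q·0.09300 + 6230·2.870) / (Q + 6230) = 0.69
→ Q = 6230·(2.870 − 0.69)/(0.69 − 0.09300) = 22750 L/s.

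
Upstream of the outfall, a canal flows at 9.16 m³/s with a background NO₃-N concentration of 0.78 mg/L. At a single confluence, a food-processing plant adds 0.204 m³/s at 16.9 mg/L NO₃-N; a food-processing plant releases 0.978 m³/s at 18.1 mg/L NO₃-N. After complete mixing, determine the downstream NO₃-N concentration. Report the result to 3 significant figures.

Flow-weighted average: C = (9.160·0.7800 + 0.2040·16.90 + 0.9780·18.10) / 10.34 = 28.29/10.34 = 2.736 mg/L.

2.74 mg/L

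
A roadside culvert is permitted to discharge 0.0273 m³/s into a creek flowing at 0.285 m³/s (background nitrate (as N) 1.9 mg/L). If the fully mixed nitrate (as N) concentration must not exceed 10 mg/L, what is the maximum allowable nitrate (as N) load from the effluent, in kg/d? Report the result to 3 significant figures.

Mass balance at the limit: 0.2850·1.900 + 0.02730·Cₑ = 0.3123·10 → Cₑ = 94.56 mg/L.
Load = 0.02730 m³/s × 94.56 g/m³ × 86 400 s/d = 223.0 kg/d.

223 kg/d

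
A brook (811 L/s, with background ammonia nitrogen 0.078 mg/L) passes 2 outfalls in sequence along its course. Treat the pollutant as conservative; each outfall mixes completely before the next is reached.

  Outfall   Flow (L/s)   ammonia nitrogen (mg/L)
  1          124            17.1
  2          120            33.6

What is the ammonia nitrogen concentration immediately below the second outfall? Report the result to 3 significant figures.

5.89 mg/L

Outfall 1: combined Q = 935.0 L/s; C = (811.0·0.07800 + 124.0·17.10)/935.0 = 2.335 mg/L.
Outfall 2: combined Q = 1055 L/s; C = (935.0·2.335 + 120.0·33.60)/1055 = 5.892 mg/L.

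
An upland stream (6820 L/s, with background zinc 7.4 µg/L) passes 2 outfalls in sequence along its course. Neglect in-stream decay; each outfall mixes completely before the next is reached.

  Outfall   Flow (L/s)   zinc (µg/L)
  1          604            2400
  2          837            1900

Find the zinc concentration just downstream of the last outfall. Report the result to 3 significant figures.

374 µg/L

After outfall 1: Q = 6820 + 604.0 = 7424 L/s; C = (6820·7.400 + 604.0·2400)/7424 = 202.1 µg/L.
After outfall 2: Q = 7424 + 837.0 = 8261 L/s; C = (7424·202.1 + 837.0·1900)/8261 = 374.1 µg/L.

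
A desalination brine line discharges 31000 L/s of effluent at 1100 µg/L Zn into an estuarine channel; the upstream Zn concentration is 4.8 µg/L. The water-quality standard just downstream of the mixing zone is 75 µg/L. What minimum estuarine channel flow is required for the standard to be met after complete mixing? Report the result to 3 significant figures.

453000 L/s

Set C_mix = 75: (Q·4.800 + 31000·1100) / (Q + 31000) = 75
→ Q = 31000·(1100 − 75)/(75 − 4.800) = 452600 L/s.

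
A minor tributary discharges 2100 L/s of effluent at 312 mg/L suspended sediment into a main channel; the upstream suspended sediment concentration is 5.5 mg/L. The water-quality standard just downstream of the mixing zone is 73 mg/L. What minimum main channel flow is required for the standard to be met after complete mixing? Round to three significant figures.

7440 L/s

Set C_mix = 73: (Q·5.500 + 2100·312.0) / (Q + 2100) = 73
→ Q = 2100·(312.0 − 73)/(73 − 5.500) = 7436 L/s.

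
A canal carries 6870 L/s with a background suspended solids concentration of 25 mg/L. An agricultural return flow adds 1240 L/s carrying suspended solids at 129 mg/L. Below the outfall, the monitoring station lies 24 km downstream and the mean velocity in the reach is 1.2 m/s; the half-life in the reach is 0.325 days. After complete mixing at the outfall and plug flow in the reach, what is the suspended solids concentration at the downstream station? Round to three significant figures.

Flow-weighted average: C = (6870·25.00 + 1240·129.0) / 8110 = 331700/8110 = 40.90 mg/L.
Travel time t = 24·1000 / 1.2 = 20000 s = 5.556 h.
Half-life 0.325 d → k = ln 2 / 0.325 = 2.133 d⁻¹.
First-order decay: C = 40.90·exp(−k·t) = 40.90·0.6104 = 24.96 mg/L.

25.0 mg/L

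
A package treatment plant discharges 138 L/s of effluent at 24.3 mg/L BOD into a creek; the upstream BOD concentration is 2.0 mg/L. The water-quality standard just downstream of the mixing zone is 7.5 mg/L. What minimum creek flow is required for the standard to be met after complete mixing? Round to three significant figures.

Set C_mix = 7.5: (Q·2.000 + 138.0·24.30) / (Q + 138.0) = 7.5
→ Q = 138.0·(24.30 − 7.5)/(7.5 − 2.000) = 421.5 L/s.

422 L/s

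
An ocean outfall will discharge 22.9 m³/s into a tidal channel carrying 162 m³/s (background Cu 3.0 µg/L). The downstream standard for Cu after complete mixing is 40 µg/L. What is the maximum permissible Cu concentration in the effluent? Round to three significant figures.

302 µg/L

At the limit, (Qr·Cr + Qe·Cₑ)/(Qr + Qe) = 40:
Cₑ = (184.9·40 − 162.0·3.000) / 22.90 = 301.7 µg/L.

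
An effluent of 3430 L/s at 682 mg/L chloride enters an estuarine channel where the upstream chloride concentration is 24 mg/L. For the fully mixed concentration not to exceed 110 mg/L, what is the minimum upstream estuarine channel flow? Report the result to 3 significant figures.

Set C_mix = 110: (Q·24.00 + 3430·682.0) / (Q + 3430) = 110
→ Q = 3430·(682.0 − 110)/(110 − 24.00) = 22810 L/s.

22800 L/s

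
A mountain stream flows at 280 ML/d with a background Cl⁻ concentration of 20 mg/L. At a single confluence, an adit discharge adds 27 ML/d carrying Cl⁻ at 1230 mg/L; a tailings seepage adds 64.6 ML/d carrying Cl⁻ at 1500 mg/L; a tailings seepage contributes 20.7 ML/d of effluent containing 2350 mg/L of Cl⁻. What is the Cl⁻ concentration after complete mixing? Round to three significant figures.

470 mg/L

Flow-weighted average: C = (280.0·20.00 + 27.00·1230 + 64.60·1500 + 20.70·2350) / 392.3 = 184400/392.3 = 469.9 mg/L.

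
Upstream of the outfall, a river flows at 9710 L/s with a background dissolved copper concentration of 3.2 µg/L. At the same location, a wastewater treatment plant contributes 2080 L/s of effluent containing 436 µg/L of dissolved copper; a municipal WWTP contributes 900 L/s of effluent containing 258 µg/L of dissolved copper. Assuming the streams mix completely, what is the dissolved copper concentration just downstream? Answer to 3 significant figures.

Flow-weighted average: C = (9710·3.200 + 2080·436.0 + 900.0·258.0) / 12690 = 1170000/12690 = 92.21 µg/L.

92.2 µg/L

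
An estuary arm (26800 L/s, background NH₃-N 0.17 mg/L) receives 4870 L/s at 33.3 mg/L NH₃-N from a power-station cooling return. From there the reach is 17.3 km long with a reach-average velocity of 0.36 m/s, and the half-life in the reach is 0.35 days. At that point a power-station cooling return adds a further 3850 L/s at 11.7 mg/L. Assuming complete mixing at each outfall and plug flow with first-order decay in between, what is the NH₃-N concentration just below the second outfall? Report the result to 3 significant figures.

Mixed concentration C = ΣQC/ΣQ = (26800·0.1700 + 4870·33.30) / 31670 = 166700/31670 = 5.265 mg/L; combined flow 31670 L/s.
Travel time t = 17.3·1000 / 0.36 = 48060 s = 13.35 h.
Half-life 0.35 d → k = ln 2 / 0.35 = 1.980 d⁻¹.
Applying C = C₀e^(−kt): 5.265 × 0.3324 = 1.750 mg/L.
At the second outfall, C = (31670·1.750 + 3850·11.70) / (31670 + 3850) = 2.828 mg/L.

2.83 mg/L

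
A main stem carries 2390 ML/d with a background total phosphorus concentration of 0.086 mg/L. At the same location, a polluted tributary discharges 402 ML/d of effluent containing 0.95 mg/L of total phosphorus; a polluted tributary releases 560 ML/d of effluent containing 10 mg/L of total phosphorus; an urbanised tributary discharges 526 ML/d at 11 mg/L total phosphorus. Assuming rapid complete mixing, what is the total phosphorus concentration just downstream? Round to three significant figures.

After mixing, C = (2390·0.08600 + 402.0·0.9500 + 560.0·10.00 + 526.0·11.00) / 3878 = 11970/3878 = 3.088 mg/L.

3.09 mg/L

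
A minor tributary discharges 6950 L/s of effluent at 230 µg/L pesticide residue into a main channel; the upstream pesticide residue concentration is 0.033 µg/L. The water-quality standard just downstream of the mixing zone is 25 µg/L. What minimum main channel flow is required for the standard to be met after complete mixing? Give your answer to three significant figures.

57100 L/s

Set C_mix = 25: (Q·0.03300 + 6950·230.0) / (Q + 6950) = 25
→ Q = 6950·(230.0 − 25)/(25 − 0.03300) = 57070 L/s.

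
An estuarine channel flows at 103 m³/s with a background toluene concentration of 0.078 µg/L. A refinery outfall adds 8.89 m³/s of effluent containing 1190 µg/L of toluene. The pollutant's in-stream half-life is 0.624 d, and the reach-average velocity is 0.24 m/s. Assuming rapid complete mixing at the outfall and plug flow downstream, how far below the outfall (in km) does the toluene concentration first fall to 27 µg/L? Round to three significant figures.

Mixed concentration C = ΣQC/ΣQ = (103.0·0.07800 + 8.890·1190) / 111.9 = 10590/111.9 = 94.62 µg/L.
Half-life 0.624 d → k = ln 2 / 0.624 = 1.111 d⁻¹.
Set 94.62·exp(−k·t) = 27 → t = ln(94.62/27)/k = 97540 s = 27.09 h.
Distance = v·t = 0.24·97540 = 23410 m = 23.41 km.

23.4 km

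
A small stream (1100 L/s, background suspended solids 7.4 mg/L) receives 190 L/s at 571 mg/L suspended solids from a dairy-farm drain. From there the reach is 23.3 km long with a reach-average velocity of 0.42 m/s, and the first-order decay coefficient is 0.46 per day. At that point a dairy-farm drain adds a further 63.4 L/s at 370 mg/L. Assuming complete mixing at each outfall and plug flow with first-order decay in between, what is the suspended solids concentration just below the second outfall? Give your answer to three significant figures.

81.5 mg/L

Conservation of mass: C = (1100·7.400 + 190.0·571.0) / 1290 = 116600/1290 = 90.41 mg/L; combined flow 1290 L/s.
Travel time t = 23.3·1000 / 0.42 = 55480 s = 15.41 h.
First-order decay: C = 90.41·exp(−k·t) = 90.41·0.7443 = 67.29 mg/L.
At the second outfall, C = (1290·67.29 + 63.40·370.0) / (1290 + 63.40) = 81.47 mg/L.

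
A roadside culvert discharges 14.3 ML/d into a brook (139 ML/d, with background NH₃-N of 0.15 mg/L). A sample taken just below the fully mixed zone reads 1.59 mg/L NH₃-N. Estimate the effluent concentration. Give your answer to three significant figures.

15.6 mg/L

Mass balance: 139.0·0.1500 + 14.30·Cₑ = 153.3·1.590
→ Cₑ = (153.3·1.590 − 139.0·0.1500) / 14.30 = 15.59 mg/L.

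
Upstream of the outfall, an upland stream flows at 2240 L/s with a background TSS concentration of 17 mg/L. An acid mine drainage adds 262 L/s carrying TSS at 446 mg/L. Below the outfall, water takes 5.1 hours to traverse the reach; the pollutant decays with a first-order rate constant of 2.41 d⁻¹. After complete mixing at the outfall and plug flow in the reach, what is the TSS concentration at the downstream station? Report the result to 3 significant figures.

37.1 mg/L

Mixed concentration C = ΣQC/ΣQ = (2240·17.00 + 262.0·446.0) / 2502 = 154900/2502 = 61.92 mg/L.
Applying C = C₀e^(−kt): 61.92 × 0.5992 = 37.11 mg/L.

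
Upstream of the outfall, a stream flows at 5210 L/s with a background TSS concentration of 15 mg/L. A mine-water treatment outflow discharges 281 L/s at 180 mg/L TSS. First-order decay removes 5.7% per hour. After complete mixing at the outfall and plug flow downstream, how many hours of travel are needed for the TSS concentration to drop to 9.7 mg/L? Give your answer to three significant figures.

15.0 h

Conservation of mass: C = (5210·15.00 + 281.0·180.0) / 5491 = 128700/5491 = 23.44 mg/L.
5.7%/h lost → k = −ln(1 − 0.057) = 0.05869 h⁻¹.
23.44·exp(−k·t) = 9.7 → t = ln(23.44/9.7)/k = 54130 s = 15.04 h.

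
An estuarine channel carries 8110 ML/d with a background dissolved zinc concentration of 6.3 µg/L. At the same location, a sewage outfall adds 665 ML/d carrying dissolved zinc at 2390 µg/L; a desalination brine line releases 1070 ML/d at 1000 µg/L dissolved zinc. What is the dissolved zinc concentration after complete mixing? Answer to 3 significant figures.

275 µg/L

Flow-weighted average: C = (8110·6.300 + 665.0·2390 + 1070·1000) / 9845 = 2710000/9845 = 275.3 µg/L.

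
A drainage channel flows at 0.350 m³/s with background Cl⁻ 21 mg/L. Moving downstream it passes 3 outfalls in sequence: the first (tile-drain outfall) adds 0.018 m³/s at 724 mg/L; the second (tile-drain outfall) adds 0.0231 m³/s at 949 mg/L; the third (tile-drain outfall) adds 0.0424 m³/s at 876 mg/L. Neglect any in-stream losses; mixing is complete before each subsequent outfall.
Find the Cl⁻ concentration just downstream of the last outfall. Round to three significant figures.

Below outfall 1: Q → 0.3680 m³/s, C = (0.3500·21.00 + 0.01800·724.0)/0.3680 = 55.39 mg/L.
Below outfall 2: Q → 0.3911 m³/s, C = (0.3680·55.39 + 0.02310·949.0)/0.3911 = 108.2 mg/L.
Below outfall 3: Q → 0.4335 m³/s, C = (0.3911·108.2 + 0.04240·876.0)/0.4335 = 183.3 mg/L.

183 mg/L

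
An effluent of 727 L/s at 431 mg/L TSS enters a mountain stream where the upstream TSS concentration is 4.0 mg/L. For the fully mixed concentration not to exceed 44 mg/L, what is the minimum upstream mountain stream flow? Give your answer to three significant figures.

7030 L/s

Set C_mix = 44: (Q·4.000 + 727.0·431.0) / (Q + 727.0) = 44
→ Q = 727.0·(431.0 − 44)/(44 − 4.000) = 7034 L/s.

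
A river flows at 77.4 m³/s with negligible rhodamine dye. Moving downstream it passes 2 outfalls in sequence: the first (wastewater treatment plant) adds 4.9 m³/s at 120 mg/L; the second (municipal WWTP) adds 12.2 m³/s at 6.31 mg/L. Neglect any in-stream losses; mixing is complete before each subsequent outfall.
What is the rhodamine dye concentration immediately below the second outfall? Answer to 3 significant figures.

7.04 mg/L

After outfall 1: Q = 77.40 + 4.900 = 82.30 m³/s; C = (77.40·0 + 4.900·120.0)/82.30 = 7.145 mg/L.
After outfall 2: Q = 82.30 + 12.20 = 94.50 m³/s; C = (82.30·7.145 + 12.20·6.310)/94.50 = 7.037 mg/L.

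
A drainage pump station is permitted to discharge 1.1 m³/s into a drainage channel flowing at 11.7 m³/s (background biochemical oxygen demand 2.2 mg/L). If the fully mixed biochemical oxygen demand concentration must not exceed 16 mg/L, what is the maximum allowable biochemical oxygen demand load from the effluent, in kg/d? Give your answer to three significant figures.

Mass balance at the limit: 11.70·2.200 + 1.100·Cₑ = 12.80·16 → Cₑ = 162.8 mg/L.
Load = 1.100 m³/s × 162.8 g/m³ × 86 400 s/d = 15470 kg/d.

15500 kg/d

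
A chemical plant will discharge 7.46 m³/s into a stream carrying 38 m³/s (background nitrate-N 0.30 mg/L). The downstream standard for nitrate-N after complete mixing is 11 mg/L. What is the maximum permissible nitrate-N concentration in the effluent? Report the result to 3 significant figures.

At the limit, (Qr·Cr + Qe·Cₑ)/(Qr + Qe) = 11:
Cₑ = (45.46·11 − 38.00·0.3000) / 7.460 = 65.50 mg/L.

65.5 mg/L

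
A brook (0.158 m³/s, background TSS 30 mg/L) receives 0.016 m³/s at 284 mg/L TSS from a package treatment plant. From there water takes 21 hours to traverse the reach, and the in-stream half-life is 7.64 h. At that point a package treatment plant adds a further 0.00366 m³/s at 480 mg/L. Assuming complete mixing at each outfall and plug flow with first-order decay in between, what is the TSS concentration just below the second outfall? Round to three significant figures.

Flow-weighted average: C = (0.1580·30.00 + 0.01600·284.0) / 0.1740 = 9.284/0.1740 = 53.36 mg/L; combined flow 0.1740 m³/s.
Half-life 7.64 h → k = ln 2 / 7.64 = 0.09073 h⁻¹ = 2.177 d⁻¹.
Decay over the reach: 53.36·exp(−kt) = 53.36·0.1488 = 7.939 mg/L.
At the second outfall, C = (0.1740·7.939 + 0.003660·480.0) / (0.1740 + 0.003660) = 17.66 mg/L.

17.7 mg/L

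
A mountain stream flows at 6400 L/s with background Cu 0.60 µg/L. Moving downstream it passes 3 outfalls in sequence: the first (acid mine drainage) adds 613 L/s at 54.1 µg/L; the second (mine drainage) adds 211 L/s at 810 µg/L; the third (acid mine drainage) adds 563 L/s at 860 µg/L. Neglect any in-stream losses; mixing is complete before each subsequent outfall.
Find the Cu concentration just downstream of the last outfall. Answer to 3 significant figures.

88.9 µg/L

After outfall 1: Q = 6400 + 613.0 = 7013 L/s; C = (6400·0.6000 + 613.0·54.10)/7013 = 5.276 µg/L.
After outfall 2: Q = 7013 + 211.0 = 7224 L/s; C = (7013·5.276 + 211.0·810.0)/7224 = 28.78 µg/L.
After outfall 3: Q = 7224 + 563.0 = 7787 L/s; C = (7224·28.78 + 563.0·860.0)/7787 = 88.88 µg/L.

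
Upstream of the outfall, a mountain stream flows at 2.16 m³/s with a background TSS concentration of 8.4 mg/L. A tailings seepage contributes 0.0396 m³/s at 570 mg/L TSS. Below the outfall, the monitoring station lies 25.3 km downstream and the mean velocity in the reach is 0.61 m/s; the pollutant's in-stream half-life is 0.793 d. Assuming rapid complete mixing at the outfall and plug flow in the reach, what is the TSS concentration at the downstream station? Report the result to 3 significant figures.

After mixing, C = (2.160·8.400 + 0.03960·570.0) / 2.200 = 40.72/2.200 = 18.51 mg/L.
Travel time t = 25.3·1000 / 0.61 = 41480 s = 11.52 h.
Half-life 0.793 d → k = ln 2 / 0.793 = 0.8741 d⁻¹.
After decay, C = 18.51 × e^(−kt) = 18.51 × 0.6573 = 12.17 mg/L.

12.2 mg/L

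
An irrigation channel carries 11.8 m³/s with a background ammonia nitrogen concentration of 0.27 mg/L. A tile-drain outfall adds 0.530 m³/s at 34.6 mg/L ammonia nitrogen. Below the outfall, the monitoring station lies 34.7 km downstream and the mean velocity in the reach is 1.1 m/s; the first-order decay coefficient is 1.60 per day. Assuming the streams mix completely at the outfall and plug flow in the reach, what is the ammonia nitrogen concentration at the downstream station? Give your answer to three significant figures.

0.973 mg/L

After mixing, C = (11.80·0.2700 + 0.5300·34.60) / 12.33 = 21.52/12.33 = 1.746 mg/L.
Travel time t = 34.7·1000 / 1.1 = 31550 s = 8.763 h.
After decay, C = 1.746 × e^(−kt) = 1.746 × 0.5576 = 0.9733 mg/L.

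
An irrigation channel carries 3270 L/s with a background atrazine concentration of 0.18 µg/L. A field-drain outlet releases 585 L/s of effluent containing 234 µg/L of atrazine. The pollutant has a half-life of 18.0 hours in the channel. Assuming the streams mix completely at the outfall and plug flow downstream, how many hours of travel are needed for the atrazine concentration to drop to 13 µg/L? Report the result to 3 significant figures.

26.2 h

Mixed concentration C = ΣQC/ΣQ = (3270·0.1800 + 585.0·234.0) / 3855 = 137500/3855 = 35.66 µg/L.
Half-life 18.0 h → k = ln 2 / 18.0 = 0.03851 h⁻¹ = 0.9242 d⁻¹.
35.66·exp(−k·t) = 13 → t = ln(35.66/13)/k = 94340 s = 26.21 h.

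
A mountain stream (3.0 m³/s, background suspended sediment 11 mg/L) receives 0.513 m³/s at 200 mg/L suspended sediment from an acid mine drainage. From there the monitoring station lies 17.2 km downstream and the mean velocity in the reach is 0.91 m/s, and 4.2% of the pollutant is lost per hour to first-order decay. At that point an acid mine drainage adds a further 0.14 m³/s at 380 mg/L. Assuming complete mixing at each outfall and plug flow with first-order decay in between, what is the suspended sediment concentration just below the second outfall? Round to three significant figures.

After mixing, C = (3.000·11.00 + 0.5130·200.0) / 3.513 = 135.6/3.513 = 38.60 mg/L; combined flow 3.513 m³/s.
Travel time t = 17.2·1000 / 0.91 = 18900 s = 5.250 h.
4.2%/h lost → k = −ln(1 − 0.042) = 0.04291 h⁻¹.
Decay over the reach: 38.60·exp(−kt) = 38.60·0.7983 = 30.81 mg/L.
At the second outfall, C = (3.513·30.81 + 0.1400·380.0) / (3.513 + 0.1400) = 44.20 mg/L.

44.2 mg/L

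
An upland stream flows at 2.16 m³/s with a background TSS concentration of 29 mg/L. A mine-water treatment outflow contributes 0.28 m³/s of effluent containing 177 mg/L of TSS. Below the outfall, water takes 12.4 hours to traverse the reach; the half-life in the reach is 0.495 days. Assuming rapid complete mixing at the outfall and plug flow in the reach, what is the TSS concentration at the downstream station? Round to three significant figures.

22.3 mg/L

Mixed concentration C = ΣQC/ΣQ = (2.160·29.00 + 0.2800·177.0) / 2.440 = 112.2/2.440 = 45.98 mg/L.
Half-life 0.495 d → k = ln 2 / 0.495 = 1.400 d⁻¹.
Decay over the reach: 45.98·exp(−kt) = 45.98·0.4851 = 22.30 mg/L.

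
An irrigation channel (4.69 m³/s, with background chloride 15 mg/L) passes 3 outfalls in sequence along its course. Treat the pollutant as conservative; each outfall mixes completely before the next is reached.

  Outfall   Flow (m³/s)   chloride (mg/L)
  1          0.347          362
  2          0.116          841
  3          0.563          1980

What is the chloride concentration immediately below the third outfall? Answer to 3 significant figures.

Below outfall 1: Q → 5.037 m³/s, C = (4.690·15.00 + 0.3470·362.0)/5.037 = 38.90 mg/L.
Below outfall 2: Q → 5.153 m³/s, C = (5.037·38.90 + 0.1160·841.0)/5.153 = 56.96 mg/L.
Below outfall 3: Q → 5.716 m³/s, C = (5.153·56.96 + 0.5630·1980)/5.716 = 246.4 mg/L.

246 mg/L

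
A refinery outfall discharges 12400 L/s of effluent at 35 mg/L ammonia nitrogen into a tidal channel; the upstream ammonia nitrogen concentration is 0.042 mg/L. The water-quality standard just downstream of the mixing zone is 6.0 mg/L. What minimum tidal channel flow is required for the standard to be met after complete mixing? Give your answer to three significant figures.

Set C_mix = 6.0: (Q·0.04200 + 12400·35.00) / (Q + 12400) = 6.0
→ Q = 12400·(35.00 − 6.0)/(6.0 − 0.04200) = 60360 L/s.

60400 L/s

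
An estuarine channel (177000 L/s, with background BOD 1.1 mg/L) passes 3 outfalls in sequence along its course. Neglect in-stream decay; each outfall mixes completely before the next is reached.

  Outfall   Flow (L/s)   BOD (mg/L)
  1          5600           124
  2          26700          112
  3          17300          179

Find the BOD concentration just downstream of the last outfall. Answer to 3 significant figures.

30.8 mg/L

Outfall 1: combined Q = 182600 L/s; C = (177000·1.100 + 5600·124.0)/182600 = 4.869 mg/L.
Outfall 2: combined Q = 209300 L/s; C = (182600·4.869 + 26700·112.0)/209300 = 18.54 mg/L.
Outfall 3: combined Q = 226600 L/s; C = (209300·18.54 + 17300·179.0)/226600 = 30.79 mg/L.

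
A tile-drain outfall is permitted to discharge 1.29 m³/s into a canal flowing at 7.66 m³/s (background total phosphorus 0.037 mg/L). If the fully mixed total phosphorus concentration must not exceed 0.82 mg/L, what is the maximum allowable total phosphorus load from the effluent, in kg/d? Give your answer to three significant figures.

Mass balance at the limit: 7.660·0.03700 + 1.290·Cₑ = 8.950·0.82 → Cₑ = 5.469 mg/L.
Load = 1.290 m³/s × 5.469 g/m³ × 86 400 s/d = 609.6 kg/d.

610 kg/d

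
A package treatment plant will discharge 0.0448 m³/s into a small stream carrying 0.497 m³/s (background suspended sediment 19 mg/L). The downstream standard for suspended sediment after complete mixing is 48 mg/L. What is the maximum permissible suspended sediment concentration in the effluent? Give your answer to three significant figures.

370 mg/L

At the limit, (Qr·Cr + Qe·Cₑ)/(Qr + Qe) = 48:
Cₑ = (0.5418·48 − 0.4970·19.00) / 0.04480 = 369.7 mg/L.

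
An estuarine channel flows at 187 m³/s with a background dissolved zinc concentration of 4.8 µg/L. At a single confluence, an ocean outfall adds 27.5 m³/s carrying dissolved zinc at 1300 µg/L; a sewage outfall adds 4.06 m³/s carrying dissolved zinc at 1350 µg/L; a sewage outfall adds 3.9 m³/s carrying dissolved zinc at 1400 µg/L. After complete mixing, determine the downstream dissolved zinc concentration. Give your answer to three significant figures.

Flow-weighted average: C = (187.0·4.800 + 27.50·1300 + 4.060·1350 + 3.900·1400) / 222.5 = 47590/222.5 = 213.9 µg/L.

214 µg/L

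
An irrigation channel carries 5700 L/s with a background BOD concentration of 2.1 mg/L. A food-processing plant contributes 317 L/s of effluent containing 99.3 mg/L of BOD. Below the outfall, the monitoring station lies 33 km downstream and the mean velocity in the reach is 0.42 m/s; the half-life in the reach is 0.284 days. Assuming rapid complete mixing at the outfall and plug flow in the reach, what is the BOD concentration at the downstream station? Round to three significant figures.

Flow-weighted average: C = (5700·2.100 + 317.0·99.30) / 6017 = 43450/6017 = 7.221 mg/L.
Travel time t = 33·1000 / 0.42 = 78570 s = 21.83 h.
Half-life 0.284 d → k = ln 2 / 0.284 = 2.441 d⁻¹.
After decay, C = 7.221 × e^(−kt) = 7.221 × 0.1087 = 0.7846 mg/L.

0.785 mg/L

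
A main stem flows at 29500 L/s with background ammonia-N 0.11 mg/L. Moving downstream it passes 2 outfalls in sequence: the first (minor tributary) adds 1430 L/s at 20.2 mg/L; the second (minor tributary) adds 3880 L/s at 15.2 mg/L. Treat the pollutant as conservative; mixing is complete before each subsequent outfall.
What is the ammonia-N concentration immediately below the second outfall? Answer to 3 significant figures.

After outfall 1: Q = 29500 + 1430 = 30930 L/s; C = (29500·0.1100 + 1430·20.20)/30930 = 1.039 mg/L.
After outfall 2: Q = 30930 + 3880 = 34810 L/s; C = (30930·1.039 + 3880·15.20)/34810 = 2.617 mg/L.

2.62 mg/L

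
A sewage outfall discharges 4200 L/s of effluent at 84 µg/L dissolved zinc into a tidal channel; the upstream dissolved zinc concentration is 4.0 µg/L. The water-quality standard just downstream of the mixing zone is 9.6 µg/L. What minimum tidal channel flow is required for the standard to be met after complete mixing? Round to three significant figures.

55800 L/s

Set C_mix = 9.6: (Q·4.000 + 4200·84.00) / (Q + 4200) = 9.6
→ Q = 4200·(84.00 − 9.6)/(9.6 − 4.000) = 55800 L/s.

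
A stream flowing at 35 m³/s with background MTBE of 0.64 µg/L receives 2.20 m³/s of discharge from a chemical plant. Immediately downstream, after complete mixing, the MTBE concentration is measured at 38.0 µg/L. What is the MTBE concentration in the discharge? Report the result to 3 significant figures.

Mass balance: 35.00·0.6400 + 2.200·Cₑ = 37.20·38.00
→ Cₑ = (37.20·38.00 − 35.00·0.6400) / 2.200 = 632.4 µg/L.

632 µg/L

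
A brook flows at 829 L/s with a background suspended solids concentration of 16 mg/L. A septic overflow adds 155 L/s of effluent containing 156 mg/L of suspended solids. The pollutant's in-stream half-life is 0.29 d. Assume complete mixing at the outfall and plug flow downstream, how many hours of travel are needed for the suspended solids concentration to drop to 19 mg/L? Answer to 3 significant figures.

Conservation of mass: C = (829.0·16.00 + 155.0·156.0) / 984.0 = 37440/984.0 = 38.05 mg/L.
Half-life 0.29 d → k = ln 2 / 0.29 = 2.390 d⁻¹.
38.05·exp(−k·t) = 19 → t = ln(38.05/19)/k = 25110 s = 6.974 h.

6.97 h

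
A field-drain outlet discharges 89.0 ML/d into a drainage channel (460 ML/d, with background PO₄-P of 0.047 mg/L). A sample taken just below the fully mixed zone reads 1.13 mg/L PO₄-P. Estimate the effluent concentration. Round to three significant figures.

Mass balance: 460.0·0.04700 + 89.00·Cₑ = 549.0·1.130
→ Cₑ = (549.0·1.130 − 460.0·0.04700) / 89.00 = 6.728 mg/L.

6.73 mg/L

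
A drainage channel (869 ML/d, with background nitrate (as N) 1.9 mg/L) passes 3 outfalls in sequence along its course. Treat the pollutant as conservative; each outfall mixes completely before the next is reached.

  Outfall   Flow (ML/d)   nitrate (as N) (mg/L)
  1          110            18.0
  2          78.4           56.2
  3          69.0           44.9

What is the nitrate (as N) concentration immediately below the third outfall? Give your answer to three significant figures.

Outfall 1: combined Q = 979.0 ML/d; C = (869.0·1.900 + 110.0·18.00)/979.0 = 3.709 mg/L.
Outfall 2: combined Q = 1057 ML/d; C = (979.0·3.709 + 78.40·56.20)/1057 = 7.601 mg/L.
Outfall 3: combined Q = 1126 ML/d; C = (1057·7.601 + 69.00·44.90)/1126 = 9.886 mg/L.

9.89 mg/L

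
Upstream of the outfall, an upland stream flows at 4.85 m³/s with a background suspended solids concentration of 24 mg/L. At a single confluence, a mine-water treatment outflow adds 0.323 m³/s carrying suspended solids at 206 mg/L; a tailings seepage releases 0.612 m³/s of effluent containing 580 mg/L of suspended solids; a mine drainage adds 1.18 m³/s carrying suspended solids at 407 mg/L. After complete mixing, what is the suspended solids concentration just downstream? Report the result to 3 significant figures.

After mixing, C = (4.850·24.00 + 0.3230·206.0 + 0.6120·580.0 + 1.180·407.0) / 6.965 = 1018/6.965 = 146.2 mg/L.

146 mg/L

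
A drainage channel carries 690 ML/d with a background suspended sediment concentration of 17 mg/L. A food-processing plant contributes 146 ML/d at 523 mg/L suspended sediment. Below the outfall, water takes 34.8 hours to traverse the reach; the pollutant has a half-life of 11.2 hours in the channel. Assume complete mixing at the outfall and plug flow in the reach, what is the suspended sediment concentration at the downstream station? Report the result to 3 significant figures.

Conservation of mass: C = (690.0·17.00 + 146.0·523.0) / 836.0 = 88090/836.0 = 105.4 mg/L.
Half-life 11.2 h → k = ln 2 / 11.2 = 0.06189 h⁻¹ = 1.485 d⁻¹.
Decay over the reach: 105.4·exp(−kt) = 105.4·0.1161 = 12.23 mg/L.

12.2 mg/L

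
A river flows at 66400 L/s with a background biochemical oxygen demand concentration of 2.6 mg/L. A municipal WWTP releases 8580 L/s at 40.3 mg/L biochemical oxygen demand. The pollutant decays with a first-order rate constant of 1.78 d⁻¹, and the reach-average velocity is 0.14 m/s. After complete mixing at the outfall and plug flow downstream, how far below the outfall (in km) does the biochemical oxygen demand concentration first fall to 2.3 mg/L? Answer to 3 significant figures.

7.48 km

Flow-weighted average: C = (66400·2.600 + 8580·40.30) / 74980 = 518400/74980 = 6.914 mg/L.
Set 6.914·exp(−k·t) = 2.3 → t = ln(6.914/2.3)/k = 53420 s = 14.84 h.
Distance = v·t = 0.14·53420 = 7479 m = 7.479 km.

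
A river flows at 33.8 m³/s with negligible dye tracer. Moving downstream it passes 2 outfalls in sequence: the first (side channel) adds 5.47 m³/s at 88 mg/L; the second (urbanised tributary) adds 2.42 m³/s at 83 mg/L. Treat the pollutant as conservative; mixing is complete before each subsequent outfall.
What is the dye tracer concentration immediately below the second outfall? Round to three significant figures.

After outfall 1: Q = 33.80 + 5.470 = 39.27 m³/s; C = (33.80·0 + 5.470·88.00)/39.27 = 12.26 mg/L.
After outfall 2: Q = 39.27 + 2.420 = 41.69 m³/s; C = (39.27·12.26 + 2.420·83.00)/41.69 = 16.36 mg/L.

16.4 mg/L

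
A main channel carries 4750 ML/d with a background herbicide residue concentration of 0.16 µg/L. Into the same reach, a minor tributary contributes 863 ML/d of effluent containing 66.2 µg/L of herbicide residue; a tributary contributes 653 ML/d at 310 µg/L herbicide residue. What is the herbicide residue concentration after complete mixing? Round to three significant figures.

41.5 µg/L

Mixed concentration C = ΣQC/ΣQ = (4750·0.1600 + 863.0·66.20 + 653.0·310.0) / 6266 = 260300/6266 = 41.54 µg/L.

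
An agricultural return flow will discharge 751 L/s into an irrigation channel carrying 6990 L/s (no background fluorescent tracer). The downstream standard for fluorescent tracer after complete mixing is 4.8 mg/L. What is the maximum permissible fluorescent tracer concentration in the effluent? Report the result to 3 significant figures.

At the limit, (Qr·Cr + Qe·Cₑ)/(Qr + Qe) = 4.8:
Cₑ = (7741·4.8 − 6990·0) / 751.0 = 49.48 mg/L.

49.5 mg/L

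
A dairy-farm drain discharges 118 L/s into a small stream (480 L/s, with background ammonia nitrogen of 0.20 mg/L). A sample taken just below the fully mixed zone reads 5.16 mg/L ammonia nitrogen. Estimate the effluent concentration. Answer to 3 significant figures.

25.3 mg/L

Mass balance: 480.0·0.2000 + 118.0·Cₑ = 598.0·5.160
→ Cₑ = (598.0·5.160 − 480.0·0.2000) / 118.0 = 25.34 mg/L.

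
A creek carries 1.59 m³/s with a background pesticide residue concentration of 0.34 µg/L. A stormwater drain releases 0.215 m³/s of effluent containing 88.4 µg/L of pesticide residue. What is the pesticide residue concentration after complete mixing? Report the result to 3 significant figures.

Mixed concentration C = ΣQC/ΣQ = (1.590·0.3400 + 0.2150·88.40) / 1.805 = 19.55/1.805 = 10.83 µg/L.

10.8 µg/L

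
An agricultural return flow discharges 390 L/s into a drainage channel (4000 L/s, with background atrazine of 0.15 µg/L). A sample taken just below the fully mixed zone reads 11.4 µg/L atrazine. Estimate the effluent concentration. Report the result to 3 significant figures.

Mass balance: 4000·0.1500 + 390.0·Cₑ = 4390·11.40
→ Cₑ = (4390·11.40 − 4000·0.1500) / 390.0 = 126.8 µg/L.

127 µg/L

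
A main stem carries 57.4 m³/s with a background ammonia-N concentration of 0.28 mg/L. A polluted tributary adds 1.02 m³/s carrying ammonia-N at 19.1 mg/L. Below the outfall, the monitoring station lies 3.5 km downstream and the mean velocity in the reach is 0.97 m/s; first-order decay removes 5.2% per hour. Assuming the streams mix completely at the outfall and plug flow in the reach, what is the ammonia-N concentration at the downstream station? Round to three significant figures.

0.577 mg/L

Flow-weighted average: C = (57.40·0.2800 + 1.020·19.10) / 58.42 = 35.55/58.42 = 0.6086 mg/L.
Travel time t = 3.5·1000 / 0.97 = 3608 s = 1.002 h.
5.2%/h lost → k = −ln(1 − 0.052) = 0.05340 h⁻¹.
Decay over the reach: 0.6086·exp(−kt) = 0.6086·0.9479 = 0.5769 mg/L.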